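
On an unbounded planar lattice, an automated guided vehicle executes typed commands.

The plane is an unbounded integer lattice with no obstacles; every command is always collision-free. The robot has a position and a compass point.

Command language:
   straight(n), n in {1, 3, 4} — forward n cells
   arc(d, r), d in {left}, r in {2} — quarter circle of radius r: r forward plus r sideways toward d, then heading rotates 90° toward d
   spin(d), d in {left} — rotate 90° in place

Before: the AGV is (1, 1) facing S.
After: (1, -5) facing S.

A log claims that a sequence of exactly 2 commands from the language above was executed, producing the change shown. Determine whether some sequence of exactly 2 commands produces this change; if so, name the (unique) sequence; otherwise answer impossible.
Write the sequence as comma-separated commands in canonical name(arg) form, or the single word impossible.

straight(3), straight(3)

key: heading stays S — no command in the sequence turns
begin: (1, 1) facing S
[1] after straight(3): (1, -2) facing S
[2] after straight(3): (1, -5) facing S
all 25 alternatives checked — unique.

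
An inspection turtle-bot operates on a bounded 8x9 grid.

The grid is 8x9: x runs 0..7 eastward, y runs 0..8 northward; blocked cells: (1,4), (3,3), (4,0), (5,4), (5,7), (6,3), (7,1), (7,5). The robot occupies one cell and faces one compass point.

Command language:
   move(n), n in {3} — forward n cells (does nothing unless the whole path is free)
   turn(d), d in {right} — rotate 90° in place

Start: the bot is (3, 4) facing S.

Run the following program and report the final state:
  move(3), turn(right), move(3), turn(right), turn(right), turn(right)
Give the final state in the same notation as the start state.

t0: (3, 4) facing S
1. move(3) → (3, 4) facing S
2. turn(right) → (3, 4) facing W
3. move(3) → (3, 4) facing W
4. turn(right) → (3, 4) facing N
5. turn(right) → (3, 4) facing E
6. turn(right) → (3, 4) facing S

(3, 4) facing S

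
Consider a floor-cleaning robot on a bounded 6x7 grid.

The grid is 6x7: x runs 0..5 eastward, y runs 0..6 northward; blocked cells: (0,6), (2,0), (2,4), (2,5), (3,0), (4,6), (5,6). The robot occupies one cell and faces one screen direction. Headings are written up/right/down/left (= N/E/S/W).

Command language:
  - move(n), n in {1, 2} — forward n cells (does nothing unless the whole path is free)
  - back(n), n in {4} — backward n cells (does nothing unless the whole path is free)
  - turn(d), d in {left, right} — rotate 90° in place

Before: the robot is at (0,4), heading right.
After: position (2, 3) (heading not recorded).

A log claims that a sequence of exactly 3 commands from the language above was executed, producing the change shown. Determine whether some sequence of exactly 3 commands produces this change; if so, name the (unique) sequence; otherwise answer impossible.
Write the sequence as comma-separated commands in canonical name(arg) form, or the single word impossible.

impossible

no 3-step route produces this change.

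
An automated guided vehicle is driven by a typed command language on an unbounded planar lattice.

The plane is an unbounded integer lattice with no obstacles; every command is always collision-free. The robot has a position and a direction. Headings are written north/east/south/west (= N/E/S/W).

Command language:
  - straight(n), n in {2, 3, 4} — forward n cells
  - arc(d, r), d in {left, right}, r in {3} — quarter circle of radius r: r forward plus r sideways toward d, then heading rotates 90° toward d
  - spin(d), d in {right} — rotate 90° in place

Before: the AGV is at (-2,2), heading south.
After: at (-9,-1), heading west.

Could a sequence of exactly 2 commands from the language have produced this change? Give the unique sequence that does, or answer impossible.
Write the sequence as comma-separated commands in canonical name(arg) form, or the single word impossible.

key: position moved to (-9,-1) AND the heading swung to W — translation plus rotation needed
from: at (-2,2), heading south
1. arc(right, 3) → at (-5,-1), heading west
2. straight(4) → at (-9,-1), heading west
all 36 alternatives checked — unique.

arc(right, 3), straight(4)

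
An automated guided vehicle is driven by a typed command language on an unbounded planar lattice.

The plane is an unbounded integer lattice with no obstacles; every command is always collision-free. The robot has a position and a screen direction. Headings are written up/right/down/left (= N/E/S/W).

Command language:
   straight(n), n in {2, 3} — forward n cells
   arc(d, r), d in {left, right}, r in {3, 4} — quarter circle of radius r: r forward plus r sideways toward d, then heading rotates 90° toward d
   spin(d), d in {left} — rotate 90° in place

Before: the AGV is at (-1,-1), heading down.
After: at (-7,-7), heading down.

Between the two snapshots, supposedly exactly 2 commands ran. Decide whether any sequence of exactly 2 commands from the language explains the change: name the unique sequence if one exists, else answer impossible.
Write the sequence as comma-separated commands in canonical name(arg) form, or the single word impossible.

key: heading stays S — rotations cancel among the 2 commands
begin: at (-1,-1), heading down
t=1 arc(right, 3) ⇒ at (-4,-4), heading left
t=2 arc(left, 3) ⇒ at (-7,-7), heading down
uniquely the one of 49 2-step routes that fits.

arc(right, 3), arc(left, 3)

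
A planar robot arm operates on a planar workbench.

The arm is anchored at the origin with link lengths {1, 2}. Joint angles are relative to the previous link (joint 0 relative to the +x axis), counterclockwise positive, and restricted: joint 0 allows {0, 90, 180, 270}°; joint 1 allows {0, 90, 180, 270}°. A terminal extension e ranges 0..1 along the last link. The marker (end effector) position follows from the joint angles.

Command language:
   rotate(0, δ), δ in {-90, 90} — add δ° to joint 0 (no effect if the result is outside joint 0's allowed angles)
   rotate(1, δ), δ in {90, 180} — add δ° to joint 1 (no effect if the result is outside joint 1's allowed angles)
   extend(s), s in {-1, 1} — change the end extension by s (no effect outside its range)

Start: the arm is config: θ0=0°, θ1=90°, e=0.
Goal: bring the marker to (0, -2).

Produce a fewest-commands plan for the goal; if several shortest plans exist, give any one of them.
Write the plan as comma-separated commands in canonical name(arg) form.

rotate(0, 90), extend(1), rotate(1, 90)

initial: config: θ0=0°, θ1=90°, e=0
step 1 (rotate(0, 90)): config: θ0=90°, θ1=90°, e=0
step 2 (extend(1)): config: θ0=90°, θ1=90°, e=1
step 3 (rotate(1, 90)): config: θ0=90°, θ1=180°, e=1
no 2-step plan works, so 3 is optimal.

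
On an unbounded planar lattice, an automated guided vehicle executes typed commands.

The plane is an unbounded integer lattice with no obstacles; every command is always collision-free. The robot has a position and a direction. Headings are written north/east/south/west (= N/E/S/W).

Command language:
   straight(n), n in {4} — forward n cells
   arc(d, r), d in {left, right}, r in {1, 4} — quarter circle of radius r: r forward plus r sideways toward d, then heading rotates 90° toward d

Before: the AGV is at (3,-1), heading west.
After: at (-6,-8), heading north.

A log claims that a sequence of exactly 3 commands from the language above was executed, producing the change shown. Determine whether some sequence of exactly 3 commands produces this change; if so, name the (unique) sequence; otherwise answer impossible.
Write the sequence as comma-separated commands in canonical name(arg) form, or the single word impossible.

key: order matters: swapping arc(left, 4) and arc(right, 1) lands elsewhere
t0: at (3,-1), heading west
[1] after arc(left, 4): at (-1,-5), heading south
[2] after arc(right, 4): at (-5,-9), heading west
[3] after arc(right, 1): at (-6,-8), heading north
no other 3-command option fits: unique.

arc(left, 4), arc(right, 4), arc(right, 1)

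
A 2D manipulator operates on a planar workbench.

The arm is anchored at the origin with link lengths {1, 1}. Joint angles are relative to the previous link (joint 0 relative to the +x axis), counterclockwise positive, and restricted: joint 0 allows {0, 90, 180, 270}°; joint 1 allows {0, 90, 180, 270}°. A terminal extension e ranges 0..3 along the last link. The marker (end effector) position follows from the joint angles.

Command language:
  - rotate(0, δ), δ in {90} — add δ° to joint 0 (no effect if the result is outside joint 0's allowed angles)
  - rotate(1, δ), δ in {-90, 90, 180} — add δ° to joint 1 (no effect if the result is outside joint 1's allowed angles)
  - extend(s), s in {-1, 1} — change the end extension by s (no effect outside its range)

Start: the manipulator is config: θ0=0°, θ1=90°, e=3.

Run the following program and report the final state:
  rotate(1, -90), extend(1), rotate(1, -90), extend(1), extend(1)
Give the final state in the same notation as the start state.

start: config: θ0=0°, θ1=90°, e=3
t=1 rotate(1, -90) ⇒ config: θ0=0°, θ1=0°, e=3
t=2 extend(1) ⇒ config: θ0=0°, θ1=0°, e=3
t=3 rotate(1, -90) ⇒ config: θ0=0°, θ1=270°, e=3
t=4 extend(1) ⇒ config: θ0=0°, θ1=270°, e=3
t=5 extend(1) ⇒ config: θ0=0°, θ1=270°, e=3

config: θ0=0°, θ1=270°, e=3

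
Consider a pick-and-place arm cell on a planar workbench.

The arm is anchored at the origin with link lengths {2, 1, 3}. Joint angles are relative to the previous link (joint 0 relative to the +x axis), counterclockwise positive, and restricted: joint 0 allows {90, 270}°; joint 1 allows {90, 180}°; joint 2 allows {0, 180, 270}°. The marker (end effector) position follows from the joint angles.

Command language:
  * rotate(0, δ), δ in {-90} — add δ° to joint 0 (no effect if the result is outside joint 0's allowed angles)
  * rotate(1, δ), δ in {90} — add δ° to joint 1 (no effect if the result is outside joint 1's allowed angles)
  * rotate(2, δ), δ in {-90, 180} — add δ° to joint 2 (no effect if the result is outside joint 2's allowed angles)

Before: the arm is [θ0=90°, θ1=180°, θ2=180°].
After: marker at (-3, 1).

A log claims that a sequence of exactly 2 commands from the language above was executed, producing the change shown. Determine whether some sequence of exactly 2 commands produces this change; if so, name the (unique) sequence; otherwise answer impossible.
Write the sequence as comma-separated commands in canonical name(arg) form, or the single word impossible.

rotate(2, 180), rotate(2, -90)

key: running rotate(2, -90) before rotate(2, 180) would end elsewhere — order is forced
start: [θ0=90°, θ1=180°, θ2=180°]
t=1 rotate(2, 180) ⇒ [θ0=90°, θ1=180°, θ2=0°]
t=2 rotate(2, -90) ⇒ [θ0=90°, θ1=180°, θ2=270°]
uniquely the one of 16 2-step routes that fits.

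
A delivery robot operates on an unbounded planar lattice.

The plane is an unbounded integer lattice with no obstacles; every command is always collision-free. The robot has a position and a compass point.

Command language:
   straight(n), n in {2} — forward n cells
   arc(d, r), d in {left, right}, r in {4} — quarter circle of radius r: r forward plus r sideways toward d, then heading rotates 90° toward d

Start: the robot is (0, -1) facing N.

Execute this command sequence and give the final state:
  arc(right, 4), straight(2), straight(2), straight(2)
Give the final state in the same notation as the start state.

from: (0, -1) facing N
step 1 (arc(right, 4)): (4, 3) facing E
step 2 (straight(2)): (6, 3) facing E
step 3 (straight(2)): (8, 3) facing E
step 4 (straight(2)): (10, 3) facing E

(10, 3) facing E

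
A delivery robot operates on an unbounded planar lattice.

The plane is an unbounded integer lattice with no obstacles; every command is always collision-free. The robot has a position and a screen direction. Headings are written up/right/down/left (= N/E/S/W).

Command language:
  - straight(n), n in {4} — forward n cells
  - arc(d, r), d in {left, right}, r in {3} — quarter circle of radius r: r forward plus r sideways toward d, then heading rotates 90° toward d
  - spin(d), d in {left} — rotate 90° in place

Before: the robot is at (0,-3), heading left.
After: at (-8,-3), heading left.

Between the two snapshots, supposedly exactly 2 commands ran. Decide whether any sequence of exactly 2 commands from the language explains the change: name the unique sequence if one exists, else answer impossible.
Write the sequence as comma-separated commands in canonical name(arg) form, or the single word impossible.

key: still facing W at the end — nothing in the sequence rotates
initial: at (0,-3), heading left
step 1 (straight(4)): at (-4,-3), heading left
step 2 (straight(4)): at (-8,-3), heading left
no other 2-command option fits: unique.

straight(4), straight(4)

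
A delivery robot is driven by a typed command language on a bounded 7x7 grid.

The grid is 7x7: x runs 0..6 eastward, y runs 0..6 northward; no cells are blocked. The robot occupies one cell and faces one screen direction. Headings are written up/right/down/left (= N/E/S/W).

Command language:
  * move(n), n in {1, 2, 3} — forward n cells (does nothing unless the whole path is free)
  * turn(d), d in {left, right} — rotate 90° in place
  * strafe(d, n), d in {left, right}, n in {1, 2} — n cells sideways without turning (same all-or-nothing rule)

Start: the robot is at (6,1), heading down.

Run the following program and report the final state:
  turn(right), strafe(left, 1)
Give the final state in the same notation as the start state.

from: at (6,1), heading down
[1] after turn(right): at (6,1), heading left
[2] after strafe(left, 1): at (6,0), heading left

at (6,0), heading left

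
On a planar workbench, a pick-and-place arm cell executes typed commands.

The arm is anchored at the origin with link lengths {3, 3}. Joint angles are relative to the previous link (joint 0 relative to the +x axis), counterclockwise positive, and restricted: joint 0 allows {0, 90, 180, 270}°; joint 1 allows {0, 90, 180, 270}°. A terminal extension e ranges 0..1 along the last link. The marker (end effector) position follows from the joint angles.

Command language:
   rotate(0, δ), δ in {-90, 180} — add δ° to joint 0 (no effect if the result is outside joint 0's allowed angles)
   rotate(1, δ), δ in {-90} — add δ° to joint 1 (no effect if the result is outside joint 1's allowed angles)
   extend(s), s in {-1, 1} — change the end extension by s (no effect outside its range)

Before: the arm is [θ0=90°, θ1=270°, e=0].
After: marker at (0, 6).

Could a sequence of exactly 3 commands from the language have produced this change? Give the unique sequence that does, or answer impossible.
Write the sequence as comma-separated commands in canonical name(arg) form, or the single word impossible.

from: [θ0=90°, θ1=270°, e=0]
1. rotate(1, -90) → [θ0=90°, θ1=180°, e=0]
2. rotate(1, -90) → [θ0=90°, θ1=90°, e=0]
3. rotate(1, -90) → [θ0=90°, θ1=0°, e=0]
no rival 3-sequence matches.

rotate(1, -90), rotate(1, -90), rotate(1, -90)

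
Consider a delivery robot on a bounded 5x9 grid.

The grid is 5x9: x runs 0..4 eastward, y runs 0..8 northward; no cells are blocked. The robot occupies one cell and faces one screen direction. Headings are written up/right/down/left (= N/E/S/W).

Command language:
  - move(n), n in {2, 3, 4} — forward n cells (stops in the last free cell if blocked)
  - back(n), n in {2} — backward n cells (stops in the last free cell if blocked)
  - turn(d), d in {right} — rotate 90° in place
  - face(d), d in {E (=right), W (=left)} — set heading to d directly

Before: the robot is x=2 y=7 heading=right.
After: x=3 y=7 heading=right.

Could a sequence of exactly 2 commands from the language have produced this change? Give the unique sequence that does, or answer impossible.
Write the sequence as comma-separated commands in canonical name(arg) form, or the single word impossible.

back(2), move(3)

key: running move(3) before back(2) would end elsewhere — order is forced
initial: x=2 y=7 heading=right
[1] after back(2): x=0 y=7 heading=right
[2] after move(3): x=3 y=7 heading=right
no rival 2-sequence matches.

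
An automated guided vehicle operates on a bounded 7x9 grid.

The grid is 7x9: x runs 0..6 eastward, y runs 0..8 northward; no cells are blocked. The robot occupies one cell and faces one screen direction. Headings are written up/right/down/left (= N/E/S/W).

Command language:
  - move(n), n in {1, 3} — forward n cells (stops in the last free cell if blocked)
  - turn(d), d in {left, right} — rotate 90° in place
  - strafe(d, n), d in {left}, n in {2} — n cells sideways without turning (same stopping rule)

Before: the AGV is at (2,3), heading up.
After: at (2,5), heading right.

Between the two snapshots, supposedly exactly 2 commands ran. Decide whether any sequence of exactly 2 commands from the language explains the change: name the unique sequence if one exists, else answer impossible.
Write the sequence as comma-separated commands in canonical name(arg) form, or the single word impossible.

turn(right), strafe(left, 2)

key: running strafe(left, 2) before turn(right) would end elsewhere — order is forced
t0: at (2,3), heading up
t=1 turn(right) ⇒ at (2,3), heading right
t=2 strafe(left, 2) ⇒ at (2,5), heading right
uniquely the one of 25 2-step routes that fits.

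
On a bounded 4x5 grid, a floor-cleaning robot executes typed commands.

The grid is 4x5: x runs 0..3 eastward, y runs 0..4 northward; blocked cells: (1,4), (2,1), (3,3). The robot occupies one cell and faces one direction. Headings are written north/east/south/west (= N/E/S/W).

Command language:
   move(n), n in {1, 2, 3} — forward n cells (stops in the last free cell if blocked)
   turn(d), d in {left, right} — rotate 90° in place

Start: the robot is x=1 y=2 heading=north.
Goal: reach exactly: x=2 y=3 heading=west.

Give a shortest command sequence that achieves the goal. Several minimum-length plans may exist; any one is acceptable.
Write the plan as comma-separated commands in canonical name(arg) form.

begin: x=1 y=2 heading=north
step 1 (move(2)): x=1 y=3 heading=north
step 2 (turn(right)): x=1 y=3 heading=east
step 3 (move(2)): x=2 y=3 heading=east
step 4 (turn(left)): x=2 y=3 heading=north
step 5 (turn(left)): x=2 y=3 heading=west
nothing shorter than 5 reaches the goal.

move(2), turn(right), move(2), turn(left), turn(left)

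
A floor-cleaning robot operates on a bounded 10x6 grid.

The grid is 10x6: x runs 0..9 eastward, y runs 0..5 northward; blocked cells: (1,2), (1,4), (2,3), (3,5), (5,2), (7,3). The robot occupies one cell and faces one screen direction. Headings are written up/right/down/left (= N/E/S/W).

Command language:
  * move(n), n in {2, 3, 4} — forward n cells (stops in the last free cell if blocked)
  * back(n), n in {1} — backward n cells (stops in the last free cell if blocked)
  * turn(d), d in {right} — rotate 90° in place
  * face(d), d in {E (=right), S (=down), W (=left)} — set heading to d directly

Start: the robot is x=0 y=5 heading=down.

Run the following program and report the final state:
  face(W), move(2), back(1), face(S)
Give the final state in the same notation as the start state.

x=1 y=5 heading=down

t0: x=0 y=5 heading=down
step 1 (face(W)): x=0 y=5 heading=left
step 2 (move(2)): x=0 y=5 heading=left
step 3 (back(1)): x=1 y=5 heading=left
step 4 (face(S)): x=1 y=5 heading=down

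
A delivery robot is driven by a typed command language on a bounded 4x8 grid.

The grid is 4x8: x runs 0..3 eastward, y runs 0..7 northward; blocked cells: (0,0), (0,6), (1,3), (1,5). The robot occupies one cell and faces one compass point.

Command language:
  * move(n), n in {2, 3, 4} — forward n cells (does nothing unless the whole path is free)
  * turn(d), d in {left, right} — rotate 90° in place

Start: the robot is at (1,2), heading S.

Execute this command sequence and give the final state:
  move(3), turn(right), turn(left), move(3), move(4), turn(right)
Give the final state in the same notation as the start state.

at (1,2), heading W

t0: at (1,2), heading S
[1] after move(3): at (1,2), heading S
[2] after turn(right): at (1,2), heading W
[3] after turn(left): at (1,2), heading S
[4] after move(3): at (1,2), heading S
[5] after move(4): at (1,2), heading S
[6] after turn(right): at (1,2), heading W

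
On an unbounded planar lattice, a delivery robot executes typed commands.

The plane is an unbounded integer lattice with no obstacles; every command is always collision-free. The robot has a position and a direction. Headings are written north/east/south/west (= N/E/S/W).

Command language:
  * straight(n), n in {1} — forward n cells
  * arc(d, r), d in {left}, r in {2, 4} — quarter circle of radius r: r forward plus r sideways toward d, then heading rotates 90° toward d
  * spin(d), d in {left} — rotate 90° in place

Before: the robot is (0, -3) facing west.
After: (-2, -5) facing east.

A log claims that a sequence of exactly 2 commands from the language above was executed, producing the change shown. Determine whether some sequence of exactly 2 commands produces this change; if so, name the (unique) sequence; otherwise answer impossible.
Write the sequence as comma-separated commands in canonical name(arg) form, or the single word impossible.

arc(left, 2), spin(left)

key: position moved to (-2,-5) AND the heading swung to E — translation plus rotation needed
initial: (0, -3) facing west
1. arc(left, 2) → (-2, -5) facing south
2. spin(left) → (-2, -5) facing east
no other 2-command option fits: unique.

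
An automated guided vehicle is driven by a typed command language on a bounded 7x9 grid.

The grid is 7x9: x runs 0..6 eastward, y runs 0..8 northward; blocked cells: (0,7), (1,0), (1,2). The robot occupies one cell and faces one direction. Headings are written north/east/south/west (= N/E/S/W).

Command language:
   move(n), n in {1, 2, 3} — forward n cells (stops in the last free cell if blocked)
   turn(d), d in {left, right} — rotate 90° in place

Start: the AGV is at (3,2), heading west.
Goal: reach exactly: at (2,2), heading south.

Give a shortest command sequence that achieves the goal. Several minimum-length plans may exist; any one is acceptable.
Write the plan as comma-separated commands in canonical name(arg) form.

move(3), turn(left)

start: at (3,2), heading west
t=1 move(3) ⇒ at (2,2), heading west
t=2 turn(left) ⇒ at (2,2), heading south
minimal: 2 command(s), checked below 2.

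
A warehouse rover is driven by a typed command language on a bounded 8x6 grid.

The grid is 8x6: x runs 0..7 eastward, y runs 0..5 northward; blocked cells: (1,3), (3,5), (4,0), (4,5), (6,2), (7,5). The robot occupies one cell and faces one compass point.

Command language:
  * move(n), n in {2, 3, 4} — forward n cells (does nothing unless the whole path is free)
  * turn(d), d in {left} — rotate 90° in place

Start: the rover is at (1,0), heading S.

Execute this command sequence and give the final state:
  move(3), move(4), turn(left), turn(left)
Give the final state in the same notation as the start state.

at (1,0), heading N

begin: at (1,0), heading S
step 1 (move(3)): at (1,0), heading S
step 2 (move(4)): at (1,0), heading S
step 3 (turn(left)): at (1,0), heading E
step 4 (turn(left)): at (1,0), heading N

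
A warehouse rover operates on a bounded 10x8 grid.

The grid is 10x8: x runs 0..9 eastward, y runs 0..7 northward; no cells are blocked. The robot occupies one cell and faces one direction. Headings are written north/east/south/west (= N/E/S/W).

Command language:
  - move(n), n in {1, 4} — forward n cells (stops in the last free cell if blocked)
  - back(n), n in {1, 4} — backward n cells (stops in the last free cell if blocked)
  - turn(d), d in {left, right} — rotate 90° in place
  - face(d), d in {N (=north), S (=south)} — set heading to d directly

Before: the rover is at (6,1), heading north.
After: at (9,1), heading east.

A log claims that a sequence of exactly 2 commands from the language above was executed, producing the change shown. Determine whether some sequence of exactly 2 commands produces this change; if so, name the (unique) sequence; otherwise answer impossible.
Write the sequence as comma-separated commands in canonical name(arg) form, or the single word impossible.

key: position moved to (9,1) AND the heading swung to E — translation plus rotation needed
start: at (6,1), heading north
1. turn(right) → at (6,1), heading east
2. move(4) → at (9,1), heading east
all 64 alternatives checked — unique.

turn(right), move(4)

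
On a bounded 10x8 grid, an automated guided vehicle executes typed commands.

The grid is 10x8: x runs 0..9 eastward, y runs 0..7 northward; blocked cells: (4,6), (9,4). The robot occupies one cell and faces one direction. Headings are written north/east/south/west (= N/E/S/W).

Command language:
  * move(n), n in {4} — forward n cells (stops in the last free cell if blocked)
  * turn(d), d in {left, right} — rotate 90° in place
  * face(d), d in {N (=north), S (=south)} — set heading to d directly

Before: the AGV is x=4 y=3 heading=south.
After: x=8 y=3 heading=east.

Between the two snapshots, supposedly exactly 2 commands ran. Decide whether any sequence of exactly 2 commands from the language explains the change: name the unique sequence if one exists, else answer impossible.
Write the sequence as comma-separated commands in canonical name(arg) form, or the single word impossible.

turn(left), move(4)

key: position moved to (8,3) AND the heading swung to E — translation plus rotation needed
start: x=4 y=3 heading=south
t=1 turn(left) ⇒ x=4 y=3 heading=east
t=2 move(4) ⇒ x=8 y=3 heading=east
all 25 alternatives checked — unique.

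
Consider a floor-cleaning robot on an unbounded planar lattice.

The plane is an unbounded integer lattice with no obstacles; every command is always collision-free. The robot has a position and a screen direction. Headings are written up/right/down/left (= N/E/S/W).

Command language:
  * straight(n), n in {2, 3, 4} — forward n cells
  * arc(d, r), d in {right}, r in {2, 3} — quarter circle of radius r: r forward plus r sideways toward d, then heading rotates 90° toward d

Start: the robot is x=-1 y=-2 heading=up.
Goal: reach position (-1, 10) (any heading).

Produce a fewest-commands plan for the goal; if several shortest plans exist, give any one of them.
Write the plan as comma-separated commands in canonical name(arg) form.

start: x=-1 y=-2 heading=up
t=1 straight(4) ⇒ x=-1 y=2 heading=up
t=2 straight(4) ⇒ x=-1 y=6 heading=up
t=3 straight(4) ⇒ x=-1 y=10 heading=up
nothing shorter than 3 reaches the goal.

straight(4), straight(4), straight(4)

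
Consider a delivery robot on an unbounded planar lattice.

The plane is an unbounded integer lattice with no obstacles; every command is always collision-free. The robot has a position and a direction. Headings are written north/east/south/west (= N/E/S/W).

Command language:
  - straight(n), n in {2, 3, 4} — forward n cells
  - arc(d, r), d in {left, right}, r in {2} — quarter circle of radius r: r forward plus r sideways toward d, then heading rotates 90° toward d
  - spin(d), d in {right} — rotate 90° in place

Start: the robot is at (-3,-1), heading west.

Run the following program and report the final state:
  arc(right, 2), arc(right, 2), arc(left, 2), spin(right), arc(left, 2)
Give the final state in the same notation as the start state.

from: at (-3,-1), heading west
step 1 (arc(right, 2)): at (-5,1), heading north
step 2 (arc(right, 2)): at (-3,3), heading east
step 3 (arc(left, 2)): at (-1,5), heading north
step 4 (spin(right)): at (-1,5), heading east
step 5 (arc(left, 2)): at (1,7), heading north

at (1,7), heading north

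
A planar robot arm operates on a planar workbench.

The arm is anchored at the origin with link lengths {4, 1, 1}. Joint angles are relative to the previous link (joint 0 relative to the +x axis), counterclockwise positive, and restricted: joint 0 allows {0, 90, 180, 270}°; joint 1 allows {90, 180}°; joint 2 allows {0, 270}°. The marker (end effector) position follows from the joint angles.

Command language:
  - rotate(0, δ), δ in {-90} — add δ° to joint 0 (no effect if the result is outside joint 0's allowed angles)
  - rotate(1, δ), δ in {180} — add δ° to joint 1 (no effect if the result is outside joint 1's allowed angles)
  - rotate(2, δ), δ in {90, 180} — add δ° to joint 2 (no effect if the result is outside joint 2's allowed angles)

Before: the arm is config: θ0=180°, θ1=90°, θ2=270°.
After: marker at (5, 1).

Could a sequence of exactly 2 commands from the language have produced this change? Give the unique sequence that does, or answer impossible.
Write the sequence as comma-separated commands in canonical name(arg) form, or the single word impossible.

begin: config: θ0=180°, θ1=90°, θ2=270°
t=1 rotate(0, -90) ⇒ config: θ0=90°, θ1=90°, θ2=270°
t=2 rotate(0, -90) ⇒ config: θ0=0°, θ1=90°, θ2=270°
all 16 alternatives checked — unique.

rotate(0, -90), rotate(0, -90)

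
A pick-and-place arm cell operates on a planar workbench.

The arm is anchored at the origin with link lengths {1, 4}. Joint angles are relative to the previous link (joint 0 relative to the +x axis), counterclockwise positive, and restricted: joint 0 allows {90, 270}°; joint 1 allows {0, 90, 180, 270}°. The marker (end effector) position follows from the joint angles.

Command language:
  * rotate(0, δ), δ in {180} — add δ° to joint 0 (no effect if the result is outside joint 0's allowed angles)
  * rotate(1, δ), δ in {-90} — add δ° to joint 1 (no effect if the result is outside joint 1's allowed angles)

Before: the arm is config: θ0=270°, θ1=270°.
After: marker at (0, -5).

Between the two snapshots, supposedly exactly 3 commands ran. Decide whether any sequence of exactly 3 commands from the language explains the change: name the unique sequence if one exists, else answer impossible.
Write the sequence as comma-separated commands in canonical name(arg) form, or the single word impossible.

t0: config: θ0=270°, θ1=270°
1. rotate(1, -90) → config: θ0=270°, θ1=180°
2. rotate(1, -90) → config: θ0=270°, θ1=90°
3. rotate(1, -90) → config: θ0=270°, θ1=0°
no other 3-command option fits: unique.

rotate(1, -90), rotate(1, -90), rotate(1, -90)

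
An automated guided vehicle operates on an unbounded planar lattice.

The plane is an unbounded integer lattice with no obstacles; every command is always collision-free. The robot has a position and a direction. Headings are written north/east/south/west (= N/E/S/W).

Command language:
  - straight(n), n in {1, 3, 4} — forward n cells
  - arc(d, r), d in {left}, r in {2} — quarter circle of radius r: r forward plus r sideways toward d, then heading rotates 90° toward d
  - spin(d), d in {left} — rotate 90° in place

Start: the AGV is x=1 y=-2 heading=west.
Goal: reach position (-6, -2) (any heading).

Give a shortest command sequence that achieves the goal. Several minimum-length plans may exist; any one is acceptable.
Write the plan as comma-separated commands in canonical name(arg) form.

straight(3), straight(4)

initial: x=1 y=-2 heading=west
1. straight(3) → x=-2 y=-2 heading=west
2. straight(4) → x=-6 y=-2 heading=west
no 1-step plan works, so 2 is optimal.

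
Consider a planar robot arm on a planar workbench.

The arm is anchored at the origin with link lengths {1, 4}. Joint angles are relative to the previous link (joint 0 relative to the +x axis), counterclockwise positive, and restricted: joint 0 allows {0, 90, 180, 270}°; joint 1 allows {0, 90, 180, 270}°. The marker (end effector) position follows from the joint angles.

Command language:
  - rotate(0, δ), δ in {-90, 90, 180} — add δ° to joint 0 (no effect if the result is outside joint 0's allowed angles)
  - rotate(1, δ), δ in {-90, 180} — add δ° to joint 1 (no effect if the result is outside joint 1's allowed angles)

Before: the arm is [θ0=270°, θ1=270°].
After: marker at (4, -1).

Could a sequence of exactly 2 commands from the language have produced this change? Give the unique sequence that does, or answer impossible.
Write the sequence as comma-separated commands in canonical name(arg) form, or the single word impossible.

from: [θ0=270°, θ1=270°]
1. rotate(1, -90) → [θ0=270°, θ1=180°]
2. rotate(1, -90) → [θ0=270°, θ1=90°]
uniquely the one of 25 2-step routes that fits.

rotate(1, -90), rotate(1, -90)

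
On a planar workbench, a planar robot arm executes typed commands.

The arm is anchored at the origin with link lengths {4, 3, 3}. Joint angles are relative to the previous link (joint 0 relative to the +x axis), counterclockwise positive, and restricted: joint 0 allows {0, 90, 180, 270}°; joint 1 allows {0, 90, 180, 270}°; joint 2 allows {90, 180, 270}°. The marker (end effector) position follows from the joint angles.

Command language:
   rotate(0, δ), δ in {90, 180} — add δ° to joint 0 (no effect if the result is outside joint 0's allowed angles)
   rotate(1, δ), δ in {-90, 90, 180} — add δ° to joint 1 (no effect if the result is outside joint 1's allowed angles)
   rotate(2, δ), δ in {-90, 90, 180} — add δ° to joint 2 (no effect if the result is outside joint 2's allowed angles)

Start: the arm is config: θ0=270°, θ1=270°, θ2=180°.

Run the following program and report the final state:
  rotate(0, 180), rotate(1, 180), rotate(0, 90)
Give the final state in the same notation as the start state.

config: θ0=180°, θ1=90°, θ2=180°

t0: config: θ0=270°, θ1=270°, θ2=180°
1. rotate(0, 180) → config: θ0=90°, θ1=270°, θ2=180°
2. rotate(1, 180) → config: θ0=90°, θ1=90°, θ2=180°
3. rotate(0, 90) → config: θ0=180°, θ1=90°, θ2=180°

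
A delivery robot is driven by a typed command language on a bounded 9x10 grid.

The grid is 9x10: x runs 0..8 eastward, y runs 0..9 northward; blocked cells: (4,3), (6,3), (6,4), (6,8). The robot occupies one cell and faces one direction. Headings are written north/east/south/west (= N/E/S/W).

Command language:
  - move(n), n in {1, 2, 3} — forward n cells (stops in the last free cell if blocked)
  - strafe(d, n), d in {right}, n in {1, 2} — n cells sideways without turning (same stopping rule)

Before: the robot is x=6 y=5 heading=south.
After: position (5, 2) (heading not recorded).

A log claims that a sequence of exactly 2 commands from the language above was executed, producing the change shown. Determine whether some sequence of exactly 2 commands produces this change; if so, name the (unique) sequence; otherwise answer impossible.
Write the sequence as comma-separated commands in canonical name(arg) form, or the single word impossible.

key: running move(3) before strafe(right, 1) would end elsewhere — order is forced
from: x=6 y=5 heading=south
1. strafe(right, 1) → x=5 y=5 heading=south
2. move(3) → x=5 y=2 heading=south
no rival 2-sequence matches.

strafe(right, 1), move(3)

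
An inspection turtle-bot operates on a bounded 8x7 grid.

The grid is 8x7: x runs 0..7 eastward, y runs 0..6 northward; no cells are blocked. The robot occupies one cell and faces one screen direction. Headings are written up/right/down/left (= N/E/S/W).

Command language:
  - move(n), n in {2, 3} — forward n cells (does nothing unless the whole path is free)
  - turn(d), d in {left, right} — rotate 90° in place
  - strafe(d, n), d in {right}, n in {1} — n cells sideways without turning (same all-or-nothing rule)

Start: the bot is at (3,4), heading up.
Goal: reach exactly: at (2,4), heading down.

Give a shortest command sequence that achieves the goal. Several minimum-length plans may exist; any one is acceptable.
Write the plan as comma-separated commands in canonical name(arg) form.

turn(right), turn(right), strafe(right, 1)

begin: at (3,4), heading up
1. turn(right) → at (3,4), heading right
2. turn(right) → at (3,4), heading down
3. strafe(right, 1) → at (2,4), heading down
minimal: 3 command(s), checked below 3.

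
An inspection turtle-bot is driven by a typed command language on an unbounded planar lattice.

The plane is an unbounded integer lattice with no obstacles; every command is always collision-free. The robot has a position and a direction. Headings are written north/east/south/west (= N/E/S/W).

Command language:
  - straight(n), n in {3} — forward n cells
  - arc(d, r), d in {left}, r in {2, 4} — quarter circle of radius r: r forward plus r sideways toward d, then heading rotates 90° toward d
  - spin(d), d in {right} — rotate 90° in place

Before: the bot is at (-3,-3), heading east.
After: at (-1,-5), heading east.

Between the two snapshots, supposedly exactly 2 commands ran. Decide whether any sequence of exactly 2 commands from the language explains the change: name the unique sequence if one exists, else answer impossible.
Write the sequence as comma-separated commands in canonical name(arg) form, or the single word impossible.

key: still facing E at the end — net rotation zero over 2 steps
t0: at (-3,-3), heading east
1. spin(right) → at (-3,-3), heading south
2. arc(left, 2) → at (-1,-5), heading east
all 16 alternatives checked — unique.

spin(right), arc(left, 2)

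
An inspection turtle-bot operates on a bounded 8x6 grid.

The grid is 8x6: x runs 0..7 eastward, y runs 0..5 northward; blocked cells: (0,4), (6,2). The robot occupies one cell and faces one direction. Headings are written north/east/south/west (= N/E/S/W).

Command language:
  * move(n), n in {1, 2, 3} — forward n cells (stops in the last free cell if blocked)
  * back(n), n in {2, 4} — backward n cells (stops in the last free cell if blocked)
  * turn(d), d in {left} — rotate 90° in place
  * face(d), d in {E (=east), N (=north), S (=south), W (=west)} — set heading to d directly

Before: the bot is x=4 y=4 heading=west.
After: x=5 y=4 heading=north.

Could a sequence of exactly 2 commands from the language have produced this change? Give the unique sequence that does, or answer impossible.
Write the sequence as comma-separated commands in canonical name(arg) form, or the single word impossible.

impossible

all 100 sequences checked — none match.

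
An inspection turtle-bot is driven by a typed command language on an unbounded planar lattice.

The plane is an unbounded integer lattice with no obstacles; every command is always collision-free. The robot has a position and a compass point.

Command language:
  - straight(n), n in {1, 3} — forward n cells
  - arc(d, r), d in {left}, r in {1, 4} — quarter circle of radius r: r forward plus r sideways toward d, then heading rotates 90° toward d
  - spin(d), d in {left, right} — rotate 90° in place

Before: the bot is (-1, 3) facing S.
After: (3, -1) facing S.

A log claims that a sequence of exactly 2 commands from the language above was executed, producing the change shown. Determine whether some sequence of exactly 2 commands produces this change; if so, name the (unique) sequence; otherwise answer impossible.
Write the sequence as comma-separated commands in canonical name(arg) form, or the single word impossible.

arc(left, 4), spin(right)

key: order matters: swapping arc(left, 4) and spin(right) lands elsewhere
begin: (-1, 3) facing S
step 1 (arc(left, 4)): (3, -1) facing E
step 2 (spin(right)): (3, -1) facing S
uniquely the one of 36 2-step routes that fits.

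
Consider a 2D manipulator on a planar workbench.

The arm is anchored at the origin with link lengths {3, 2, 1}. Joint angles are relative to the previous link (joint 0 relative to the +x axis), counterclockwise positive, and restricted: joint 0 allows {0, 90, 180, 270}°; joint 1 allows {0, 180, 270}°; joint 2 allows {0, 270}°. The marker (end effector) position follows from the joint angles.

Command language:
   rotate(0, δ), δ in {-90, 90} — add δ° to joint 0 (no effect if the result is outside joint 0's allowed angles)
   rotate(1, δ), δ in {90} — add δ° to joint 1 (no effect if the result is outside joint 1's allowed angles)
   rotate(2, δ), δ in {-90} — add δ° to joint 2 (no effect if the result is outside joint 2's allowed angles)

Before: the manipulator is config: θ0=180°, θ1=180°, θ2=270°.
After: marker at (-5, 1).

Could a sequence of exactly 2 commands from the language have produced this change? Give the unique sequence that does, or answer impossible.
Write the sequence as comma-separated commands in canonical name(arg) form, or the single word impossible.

rotate(1, 90), rotate(1, 90)

start: config: θ0=180°, θ1=180°, θ2=270°
step 1 (rotate(1, 90)): config: θ0=180°, θ1=270°, θ2=270°
step 2 (rotate(1, 90)): config: θ0=180°, θ1=0°, θ2=270°
all 16 alternatives checked — unique.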